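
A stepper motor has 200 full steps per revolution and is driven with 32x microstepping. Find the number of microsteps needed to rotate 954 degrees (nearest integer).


step_size = 360/(200*32) = 360/6400 = 0.056250 deg
n = 954/(360/6400) = 954*6400/360 = 16960

16960 steps


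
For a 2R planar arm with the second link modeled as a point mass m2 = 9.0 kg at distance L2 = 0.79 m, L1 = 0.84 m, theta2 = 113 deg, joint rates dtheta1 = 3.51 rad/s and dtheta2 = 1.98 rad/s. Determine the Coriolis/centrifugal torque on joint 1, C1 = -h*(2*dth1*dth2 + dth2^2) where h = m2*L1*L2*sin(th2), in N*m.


h = m2*L1*L2*sin(th2) = 9.0*0.84*0.79*sin(113 deg) = 5.497623
C1 = -h*(2*3.51*1.98 + 1.98^2) = -5.497623*17.8200 = -97.9676

-97.9676 N*m


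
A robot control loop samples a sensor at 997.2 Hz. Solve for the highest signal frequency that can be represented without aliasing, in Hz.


f_max = f_s/2 = 997.2/2 = 498.6000

498.6000 Hz


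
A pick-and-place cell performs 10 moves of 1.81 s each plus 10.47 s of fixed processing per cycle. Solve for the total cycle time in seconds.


T = 10*1.81 + 10.47 = 28.5700

28.5700 s


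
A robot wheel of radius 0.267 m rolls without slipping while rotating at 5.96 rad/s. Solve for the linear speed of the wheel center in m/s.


v = omega * r = 5.96 * 0.267 = 1.5913

1.5913 m/s


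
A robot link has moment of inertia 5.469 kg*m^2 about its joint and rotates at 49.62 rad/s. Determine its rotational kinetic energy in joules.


KE = (1/2)*I*omega^2 = 0.5*5.469*49.62^2 = 6732.7339

6732.7339 J


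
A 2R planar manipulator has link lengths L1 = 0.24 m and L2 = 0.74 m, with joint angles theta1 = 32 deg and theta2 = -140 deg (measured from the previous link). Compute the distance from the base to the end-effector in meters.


x = L1*cos(th1) + L2*cos(th1+th2) = -0.025141
y = L1*sin(th1) + L2*sin(th1+th2) = -0.576601
d = sqrt(x^2 + y^2) = sqrt(6.320699e-04 + 0.332469) = 0.5771

0.5771 m


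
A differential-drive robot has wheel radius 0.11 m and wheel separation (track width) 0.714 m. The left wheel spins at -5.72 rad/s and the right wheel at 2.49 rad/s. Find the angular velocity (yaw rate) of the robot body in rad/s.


omega = r*(wR - wL)/L = 0.11*(2.49 - (-5.72))/0.714 = 1.2648

1.2648 rad/s


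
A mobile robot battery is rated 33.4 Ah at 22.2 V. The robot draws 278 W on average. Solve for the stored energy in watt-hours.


E = capacity * V = 33.4*22.2 = 741.4800

741.4800 Wh


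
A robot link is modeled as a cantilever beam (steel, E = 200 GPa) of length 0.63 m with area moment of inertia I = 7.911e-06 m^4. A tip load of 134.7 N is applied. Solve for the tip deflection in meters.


delta = F*L^3/(3*E*I) = 134.7*0.63^3/(3*2.000e+11*7.911e-06)
      = 33.6813309/4746600 = 7.0959e-06

7.0959e-06 m


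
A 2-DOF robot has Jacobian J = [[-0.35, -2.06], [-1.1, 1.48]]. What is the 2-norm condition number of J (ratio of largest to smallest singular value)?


JJ^T eigenvalues: trace(JJ^T) = 7.7665, det(JJ^T) = det(J)^2 = 7.75065600
s_max^2 = (7.7665 + sqrt(29.31589825))/2 = 6.59045789
s_min^2 = (7.7665 - sqrt(29.31589825))/2 = 1.17604211
kappa = s_max/s_min = sqrt(6.59045789/1.17604211) = 2.3673

2.3673


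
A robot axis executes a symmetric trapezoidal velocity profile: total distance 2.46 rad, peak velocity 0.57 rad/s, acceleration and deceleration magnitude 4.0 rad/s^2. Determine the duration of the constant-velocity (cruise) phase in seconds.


t_acc = v/a = 0.142500 s, d_acc = v^2/(2a) = 0.040612 rad each
d_cruise = 2.46 - 2*0.040612 = 2.378776 rad
t_cruise = d_cruise/v = 2.378776/0.57 = 4.1733

4.1733 s


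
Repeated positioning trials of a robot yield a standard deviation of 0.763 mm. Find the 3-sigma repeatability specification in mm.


repeatability = 3*sigma = 3*0.763 = 2.2890

2.2890 mm


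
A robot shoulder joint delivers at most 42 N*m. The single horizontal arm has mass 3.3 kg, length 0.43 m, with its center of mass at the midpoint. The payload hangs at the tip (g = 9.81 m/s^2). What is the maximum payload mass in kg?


tau_arm = m_arm*g*(L/2) = 3.3*9.81*0.43/2 = 6.9602 N*m
tau_payload = tau_max - tau_arm = 42 - 6.9602 = 35.0398
m_payload = tau_payload / (g*L) = 35.0398 / (9.81*0.43) = 8.3066

8.3066 kg


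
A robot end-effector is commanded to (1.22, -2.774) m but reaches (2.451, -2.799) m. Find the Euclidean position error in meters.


dx = 2.451 - (1.22) = 1.2310, dy = -2.799 - (-2.774) = -0.0250
err = sqrt(1.515361 + 0.000625) = 1.2313

1.2313 m


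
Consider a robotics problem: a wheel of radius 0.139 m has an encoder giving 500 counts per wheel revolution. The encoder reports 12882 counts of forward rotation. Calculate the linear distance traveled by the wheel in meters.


revs = 12882/500 = 25.764000
d = revs * 2*pi*r = 25.764000 * 2*pi*0.139 = 22.5013

22.5013 m


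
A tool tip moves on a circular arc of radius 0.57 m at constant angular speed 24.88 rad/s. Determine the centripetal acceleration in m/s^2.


a_c = omega^2 * r = 24.88^2 * 0.57 = 352.8382

352.8382 m/s^2


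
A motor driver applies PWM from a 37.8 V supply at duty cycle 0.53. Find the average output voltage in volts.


V_avg = V_supply * D = 37.8*0.53 = 20.0340

20.0340 V


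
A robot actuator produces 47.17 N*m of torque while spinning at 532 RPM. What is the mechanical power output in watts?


omega = 532 * 2*pi/60 = 55.710910 rad/s
P = tau * omega = 47.17 * 55.710910 = 2627.8836

2627.8836 W


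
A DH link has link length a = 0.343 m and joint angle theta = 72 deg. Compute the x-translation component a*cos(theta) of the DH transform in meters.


a*cos(theta) = 0.343*cos(72 deg) = 0.1060

0.1060 m


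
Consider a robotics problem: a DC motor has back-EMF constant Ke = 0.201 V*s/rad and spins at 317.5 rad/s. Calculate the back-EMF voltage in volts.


V_emf = Ke * omega = 0.201*317.5 = 63.8175

63.8175 V


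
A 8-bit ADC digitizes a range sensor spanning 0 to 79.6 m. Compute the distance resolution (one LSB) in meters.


res = range / 2^n = 79.6/2^8 = 79.6/256 = 0.3109

0.3109 m


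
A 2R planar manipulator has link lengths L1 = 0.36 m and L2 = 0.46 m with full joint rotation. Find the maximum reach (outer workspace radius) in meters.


r_max = L1 + L2 = 0.36 + 0.46 = 0.8200

0.8200 m


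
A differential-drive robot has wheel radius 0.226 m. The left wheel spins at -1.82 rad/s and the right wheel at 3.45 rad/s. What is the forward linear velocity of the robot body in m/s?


v = r*(wR + wL)/2 = 0.226*(3.45 + -1.82)/2 = 0.1842

0.1842 m/s


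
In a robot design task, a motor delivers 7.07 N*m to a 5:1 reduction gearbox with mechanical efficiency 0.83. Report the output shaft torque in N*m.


tau_out = tau_in * N * eta = 7.07 * 5 * 0.83 = 29.3405

29.3405 N*m


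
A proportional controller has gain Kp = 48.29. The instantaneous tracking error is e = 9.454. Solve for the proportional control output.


u_P = Kp * e = 48.29 * 9.454 = 456.5337

456.5337


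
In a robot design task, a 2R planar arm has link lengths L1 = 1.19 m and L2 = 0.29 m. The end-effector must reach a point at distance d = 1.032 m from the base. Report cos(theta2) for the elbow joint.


cos(th2) = (d^2 - L1^2 - L2^2)/(2*L1*L2) = (1.032^2 - 1.19^2 - 0.29^2)/(2*1.19*0.29) = -0.6305

-0.6305


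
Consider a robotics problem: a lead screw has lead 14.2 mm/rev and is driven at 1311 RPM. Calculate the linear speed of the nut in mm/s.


v = lead * (RPM/60) = 14.2*1311/60 = 310.2700

310.2700 mm/s


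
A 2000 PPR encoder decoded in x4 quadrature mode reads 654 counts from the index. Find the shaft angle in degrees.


angle = counts * 360 / (PPR*4) = 654 * 360 / 8000 = 29.4300

29.4300 degrees


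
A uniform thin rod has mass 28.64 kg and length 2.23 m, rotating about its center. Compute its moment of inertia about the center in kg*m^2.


I = (1/12)*m*L^2 = (1/12)*28.64*2.23^2 = 11.8687

11.8687 kg*m^2


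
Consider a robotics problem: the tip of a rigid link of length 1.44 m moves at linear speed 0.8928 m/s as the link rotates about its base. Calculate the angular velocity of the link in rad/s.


omega = v / L = 0.8928 / 1.44 = 0.6200

0.6200 rad/s


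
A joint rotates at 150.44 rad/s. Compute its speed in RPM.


RPM = 150.44 * 60/(2*pi) = 1436.5962

1436.5962 RPM


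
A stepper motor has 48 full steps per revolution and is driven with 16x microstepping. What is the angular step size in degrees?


step = 360/(48*16) = 360/768 = 0.4688

0.4688 degrees


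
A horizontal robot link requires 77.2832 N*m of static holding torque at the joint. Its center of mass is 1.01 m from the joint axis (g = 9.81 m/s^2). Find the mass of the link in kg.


m = tau / (g*L) = 77.2832 / (9.81 * 1.01) = 7.8000

7.8000 kg


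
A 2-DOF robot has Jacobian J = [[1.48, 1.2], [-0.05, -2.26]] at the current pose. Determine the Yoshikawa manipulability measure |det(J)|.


det(J) = 1.48*-2.26 - (1.2)*(-0.05) = -3.2848
|det(J)| = 3.2848

3.2848


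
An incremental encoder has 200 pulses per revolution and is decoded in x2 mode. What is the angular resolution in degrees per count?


resolution = 360 / (PPR * 2) = 360 / 400 = 0.9000

0.9000 degrees


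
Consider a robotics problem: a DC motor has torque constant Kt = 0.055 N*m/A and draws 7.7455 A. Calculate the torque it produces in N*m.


tau = Kt * I = 0.055*7.7455 = 0.4260

0.4260 N*m


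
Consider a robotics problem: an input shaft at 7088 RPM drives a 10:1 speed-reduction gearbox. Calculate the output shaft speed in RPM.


omega_out = omega_in / N = 7088 / 10 = 708.8000

708.8000 RPM


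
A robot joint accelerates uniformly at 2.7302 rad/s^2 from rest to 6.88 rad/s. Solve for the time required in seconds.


t = delta_omega / alpha = 6.88 / 2.7302 = 2.5200

2.5200 s


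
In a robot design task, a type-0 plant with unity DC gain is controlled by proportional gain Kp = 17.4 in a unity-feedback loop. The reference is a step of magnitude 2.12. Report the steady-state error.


e_ss = R/(1 + Kp) = 2.12/(1 + 17.4) = 2.12/18.4000 = 0.1152

0.1152


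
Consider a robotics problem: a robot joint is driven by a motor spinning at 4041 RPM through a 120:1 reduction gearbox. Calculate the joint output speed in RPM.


omega_joint = omega_motor / N = 4041 / 120 = 33.6750

33.6750 RPM


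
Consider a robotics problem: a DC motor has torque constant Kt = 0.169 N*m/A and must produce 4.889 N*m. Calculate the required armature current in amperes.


I = tau / Kt = 4.889/0.169 = 28.9290

28.9290 A


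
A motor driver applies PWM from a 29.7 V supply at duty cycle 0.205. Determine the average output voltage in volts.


V_avg = V_supply * D = 29.7*0.205 = 6.0885

6.0885 V


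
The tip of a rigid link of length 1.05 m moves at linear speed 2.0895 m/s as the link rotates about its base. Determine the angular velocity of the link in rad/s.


omega = v / L = 2.0895 / 1.05 = 1.9900

1.9900 rad/s


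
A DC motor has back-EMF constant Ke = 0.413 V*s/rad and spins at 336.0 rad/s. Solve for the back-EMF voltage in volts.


V_emf = Ke * omega = 0.413*336.0 = 138.7680

138.7680 V


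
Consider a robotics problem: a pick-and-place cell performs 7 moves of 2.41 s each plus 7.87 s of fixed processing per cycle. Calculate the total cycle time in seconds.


T = 7*2.41 + 7.87 = 24.7400

24.7400 s


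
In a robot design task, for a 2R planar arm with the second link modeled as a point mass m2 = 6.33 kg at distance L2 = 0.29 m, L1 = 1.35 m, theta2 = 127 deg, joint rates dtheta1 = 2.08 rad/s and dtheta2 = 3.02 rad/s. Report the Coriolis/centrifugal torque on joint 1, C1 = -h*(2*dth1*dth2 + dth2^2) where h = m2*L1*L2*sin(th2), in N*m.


h = m2*L1*L2*sin(th2) = 6.33*1.35*0.29*sin(127 deg) = 1.979175
C1 = -h*(2*2.08*3.02 + 3.02^2) = -1.979175*21.6836 = -42.9156

-42.9156 N*m


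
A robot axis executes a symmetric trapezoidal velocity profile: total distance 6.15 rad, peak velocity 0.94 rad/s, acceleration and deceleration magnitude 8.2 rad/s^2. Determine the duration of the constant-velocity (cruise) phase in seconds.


t_acc = v/a = 0.114634 s, d_acc = v^2/(2a) = 0.053878 rad each
d_cruise = 6.15 - 2*0.053878 = 6.042244 rad
t_cruise = d_cruise/v = 6.042244/0.94 = 6.4279

6.4279 s


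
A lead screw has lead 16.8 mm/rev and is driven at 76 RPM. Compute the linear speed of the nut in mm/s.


v = lead * (RPM/60) = 16.8*76/60 = 21.2800

21.2800 mm/s


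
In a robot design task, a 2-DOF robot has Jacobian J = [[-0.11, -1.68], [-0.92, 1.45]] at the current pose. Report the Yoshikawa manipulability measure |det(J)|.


det(J) = -0.11*1.45 - (-1.68)*(-0.92) = -1.7051
|det(J)| = 1.7051

1.7051


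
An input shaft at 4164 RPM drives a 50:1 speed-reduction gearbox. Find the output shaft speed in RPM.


omega_out = omega_in / N = 4164 / 50 = 83.2800

83.2800 RPM


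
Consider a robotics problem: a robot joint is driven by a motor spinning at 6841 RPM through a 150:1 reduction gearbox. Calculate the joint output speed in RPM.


omega_joint = omega_motor / N = 6841 / 150 = 45.6067

45.6067 RPM


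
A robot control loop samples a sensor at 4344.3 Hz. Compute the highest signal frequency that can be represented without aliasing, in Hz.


f_max = f_s/2 = 4344.3/2 = 2172.1500

2172.1500 Hz


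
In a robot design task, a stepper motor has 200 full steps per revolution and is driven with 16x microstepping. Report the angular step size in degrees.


step = 360/(200*16) = 360/3200 = 0.1125

0.1125 degrees


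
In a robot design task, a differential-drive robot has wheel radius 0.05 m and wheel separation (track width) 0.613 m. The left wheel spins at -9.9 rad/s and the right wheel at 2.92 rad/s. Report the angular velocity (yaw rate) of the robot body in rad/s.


omega = r*(wR - wL)/L = 0.05*(2.92 - (-9.9))/0.613 = 1.0457

1.0457 rad/s


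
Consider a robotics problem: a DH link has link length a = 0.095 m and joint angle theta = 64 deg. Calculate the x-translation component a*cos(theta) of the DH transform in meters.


a*cos(theta) = 0.095*cos(64 deg) = 0.0416

0.0416 m


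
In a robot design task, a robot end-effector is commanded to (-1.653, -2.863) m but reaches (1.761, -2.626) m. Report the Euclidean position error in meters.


dx = 1.761 - (-1.653) = 3.4140, dy = -2.626 - (-2.863) = 0.2370
err = sqrt(11.655396 + 0.056169) = 3.4222

3.4222 m


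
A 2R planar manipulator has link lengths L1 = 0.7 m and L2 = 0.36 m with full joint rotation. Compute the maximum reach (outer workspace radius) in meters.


r_max = L1 + L2 = 0.7 + 0.36 = 1.0600

1.0600 m


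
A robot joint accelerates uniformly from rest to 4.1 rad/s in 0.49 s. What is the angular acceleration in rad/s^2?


alpha = delta_omega / t = 4.1 / 0.49 = 8.3673

8.3673 rad/s^2


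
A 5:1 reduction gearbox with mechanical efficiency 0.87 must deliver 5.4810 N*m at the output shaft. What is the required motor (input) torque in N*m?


tau_in = tau_out / (N * eta) = 5.4810 / (5 * 0.87) = 1.2600

1.2600 N*m


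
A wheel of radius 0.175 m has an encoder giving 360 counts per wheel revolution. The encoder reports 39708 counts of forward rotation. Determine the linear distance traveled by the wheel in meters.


revs = 39708/360 = 110.300000
d = revs * 2*pi*r = 110.300000 * 2*pi*0.175 = 121.2812

121.2812 m


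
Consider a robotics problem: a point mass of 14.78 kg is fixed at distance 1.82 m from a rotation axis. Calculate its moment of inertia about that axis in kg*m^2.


I = m*r^2 = 14.78*1.82^2 = 48.9573

48.9573 kg*m^2


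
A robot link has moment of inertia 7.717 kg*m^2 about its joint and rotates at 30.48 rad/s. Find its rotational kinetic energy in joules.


KE = (1/2)*I*omega^2 = 0.5*7.717*30.48^2 = 3584.6638

3584.6638 J


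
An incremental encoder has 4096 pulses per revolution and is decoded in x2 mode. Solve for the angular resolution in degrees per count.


resolution = 360 / (PPR * 2) = 360 / 8192 = 0.0439

0.0439 degrees


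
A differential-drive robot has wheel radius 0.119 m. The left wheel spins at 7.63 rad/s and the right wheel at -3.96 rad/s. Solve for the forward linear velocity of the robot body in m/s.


v = r*(wR + wL)/2 = 0.119*(-3.96 + 7.63)/2 = 0.2184

0.2184 m/s


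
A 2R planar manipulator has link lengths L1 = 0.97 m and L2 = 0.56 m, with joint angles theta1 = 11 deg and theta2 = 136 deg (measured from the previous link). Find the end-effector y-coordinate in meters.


y = L1*sin(th1) + L2*sin(th1+th2) = 0.97*sin(11 deg) + 0.56*sin(147 deg) = 0.4901

0.4901 m


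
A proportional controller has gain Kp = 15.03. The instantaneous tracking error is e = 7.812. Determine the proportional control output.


u_P = Kp * e = 15.03 * 7.812 = 117.4144

117.4144


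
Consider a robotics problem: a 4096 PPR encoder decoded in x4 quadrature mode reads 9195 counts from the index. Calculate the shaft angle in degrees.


angle = counts * 360 / (PPR*4) = 9195 * 360 / 16384 = 202.0386

202.0386 degrees


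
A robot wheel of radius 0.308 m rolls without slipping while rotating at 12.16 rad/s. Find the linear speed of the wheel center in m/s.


v = omega * r = 12.16 * 0.308 = 3.7453

3.7453 m/s


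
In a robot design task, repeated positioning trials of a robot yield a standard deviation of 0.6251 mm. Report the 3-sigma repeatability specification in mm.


repeatability = 3*sigma = 3*0.6251 = 1.8753

1.8753 mm


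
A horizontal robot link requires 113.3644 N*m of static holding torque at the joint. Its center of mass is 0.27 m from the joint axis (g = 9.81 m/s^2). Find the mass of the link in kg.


m = tau / (g*L) = 113.3644 / (9.81 * 0.27) = 42.8000

42.8000 kg


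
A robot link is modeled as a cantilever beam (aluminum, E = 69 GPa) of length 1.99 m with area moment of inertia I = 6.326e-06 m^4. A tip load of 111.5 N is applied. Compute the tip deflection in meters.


delta = F*L^3/(3*E*I) = 111.5*1.99^3/(3*6.900e+10*6.326e-06)
      = 878.6867885/1309482 = 6.7102e-04

6.7102e-04 m


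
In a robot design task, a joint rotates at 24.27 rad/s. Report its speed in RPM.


RPM = 24.27 * 60/(2*pi) = 231.7614

231.7614 RPM


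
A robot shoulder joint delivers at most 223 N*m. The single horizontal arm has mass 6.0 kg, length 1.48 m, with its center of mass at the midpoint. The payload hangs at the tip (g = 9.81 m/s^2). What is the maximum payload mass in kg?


tau_arm = m_arm*g*(L/2) = 6.0*9.81*1.48/2 = 43.5564 N*m
tau_payload = tau_max - tau_arm = 223 - 43.5564 = 179.4436
m_payload = tau_payload / (g*L) = 179.4436 / (9.81*1.48) = 12.3594

12.3594 kg


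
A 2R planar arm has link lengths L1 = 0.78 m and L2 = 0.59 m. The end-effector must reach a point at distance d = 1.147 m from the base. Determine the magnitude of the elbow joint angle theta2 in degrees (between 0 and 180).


cos(th2) = (d^2 - L1^2 - L2^2)/(2*L1*L2) = (1.147^2 - 0.78^2 - 0.59^2)/(2*0.78*0.59) = 0.39016623
th2 = acos(0.39016623) = 67.0352 deg

67.0352 degrees


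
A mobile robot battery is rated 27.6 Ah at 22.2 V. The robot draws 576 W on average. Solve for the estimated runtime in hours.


E = 27.6*22.2 = 612.7200 Wh
t = E/P = 612.7200/576 = 1.0637

1.0637 hours


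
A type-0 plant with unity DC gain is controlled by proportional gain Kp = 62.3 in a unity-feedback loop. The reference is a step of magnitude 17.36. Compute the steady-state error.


e_ss = R/(1 + Kp) = 17.36/(1 + 62.3) = 17.36/63.3000 = 0.2742

0.2742


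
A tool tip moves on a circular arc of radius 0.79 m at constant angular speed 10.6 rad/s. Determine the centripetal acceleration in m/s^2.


a_c = omega^2 * r = 10.6^2 * 0.79 = 88.7644

88.7644 m/s^2


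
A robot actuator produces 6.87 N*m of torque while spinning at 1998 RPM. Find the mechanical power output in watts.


omega = 1998 * 2*pi/60 = 209.230071 rad/s
P = tau * omega = 6.87 * 209.230071 = 1437.4106

1437.4106 W


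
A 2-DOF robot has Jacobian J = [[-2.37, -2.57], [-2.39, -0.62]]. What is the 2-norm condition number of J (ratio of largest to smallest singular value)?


JJ^T eigenvalues: trace(JJ^T) = 18.3183, det(JJ^T) = det(J)^2 = 21.83599441
s_max^2 = (18.3183 + sqrt(248.21613725))/2 = 17.03658831
s_min^2 = (18.3183 - sqrt(248.21613725))/2 = 1.28171169
kappa = s_max/s_min = sqrt(17.03658831/1.28171169) = 3.6458

3.6458


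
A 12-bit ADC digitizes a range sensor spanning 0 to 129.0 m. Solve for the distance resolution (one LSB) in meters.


res = range / 2^n = 129.0/2^12 = 129.0/4096 = 0.0315

0.0315 m


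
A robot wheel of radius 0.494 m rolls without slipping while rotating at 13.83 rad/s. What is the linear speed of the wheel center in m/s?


v = omega * r = 13.83 * 0.494 = 6.8320

6.8320 m/s


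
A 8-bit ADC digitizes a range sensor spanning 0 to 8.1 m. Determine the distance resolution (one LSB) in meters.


res = range / 2^n = 8.1/2^8 = 8.1/256 = 0.0316

0.0316 m


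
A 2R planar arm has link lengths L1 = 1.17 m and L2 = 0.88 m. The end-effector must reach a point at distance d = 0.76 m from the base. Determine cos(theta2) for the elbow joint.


cos(th2) = (d^2 - L1^2 - L2^2)/(2*L1*L2) = (0.76^2 - 1.17^2 - 0.88^2)/(2*1.17*0.88) = -0.7603

-0.7603


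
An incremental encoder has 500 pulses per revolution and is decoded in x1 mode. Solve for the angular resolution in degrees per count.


resolution = 360 / (PPR * 1) = 360 / 500 = 0.7200

0.7200 degrees


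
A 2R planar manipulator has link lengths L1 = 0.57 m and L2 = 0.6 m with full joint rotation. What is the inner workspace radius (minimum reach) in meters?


r_min = |L1 - L2| = |0.57 - 0.6| = 0.0300

0.0300 m


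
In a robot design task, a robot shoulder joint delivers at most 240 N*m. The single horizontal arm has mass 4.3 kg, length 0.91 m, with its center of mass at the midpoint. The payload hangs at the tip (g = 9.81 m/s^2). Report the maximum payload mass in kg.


tau_arm = m_arm*g*(L/2) = 4.3*9.81*0.91/2 = 19.1933 N*m
tau_payload = tau_max - tau_arm = 240 - 19.1933 = 220.8067
m_payload = tau_payload / (g*L) = 220.8067 / (9.81*0.91) = 24.7344

24.7344 kg


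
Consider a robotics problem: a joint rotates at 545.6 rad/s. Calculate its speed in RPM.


RPM = 545.6 * 60/(2*pi) = 5210.0962

5210.0962 RPM


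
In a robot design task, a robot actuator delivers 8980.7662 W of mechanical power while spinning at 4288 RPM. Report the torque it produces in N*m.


omega = 4288 * 2*pi/60 = 449.038310 rad/s
tau = P / omega = 8980.7662 / 449.038310 = 20.0000

20.0000 N*m


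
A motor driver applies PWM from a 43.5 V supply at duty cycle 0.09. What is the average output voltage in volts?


V_avg = V_supply * D = 43.5*0.09 = 3.9150

3.9150 V


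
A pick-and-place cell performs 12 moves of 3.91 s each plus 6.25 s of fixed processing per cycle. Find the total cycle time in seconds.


T = 12*3.91 + 6.25 = 53.1700

53.1700 s


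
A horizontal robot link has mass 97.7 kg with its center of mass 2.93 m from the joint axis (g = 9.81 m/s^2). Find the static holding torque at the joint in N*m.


tau = m*g*L = 97.7 * 9.81 * 2.93 = 2808.2204

2808.2204 N*m


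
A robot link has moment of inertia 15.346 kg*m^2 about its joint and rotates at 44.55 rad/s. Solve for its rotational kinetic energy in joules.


KE = (1/2)*I*omega^2 = 0.5*15.346*44.55^2 = 15228.6223

15228.6223 J


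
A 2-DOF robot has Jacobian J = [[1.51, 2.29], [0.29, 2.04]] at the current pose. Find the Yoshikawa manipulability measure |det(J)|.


det(J) = 1.51*2.04 - (2.29)*(0.29) = 2.4163
|det(J)| = 2.4163

2.4163


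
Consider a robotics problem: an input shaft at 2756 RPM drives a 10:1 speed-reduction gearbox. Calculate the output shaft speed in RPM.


omega_out = omega_in / N = 2756 / 10 = 275.6000

275.6000 RPM


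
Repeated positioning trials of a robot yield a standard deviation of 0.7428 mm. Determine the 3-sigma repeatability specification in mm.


repeatability = 3*sigma = 3*0.7428 = 2.2284

2.2284 mm


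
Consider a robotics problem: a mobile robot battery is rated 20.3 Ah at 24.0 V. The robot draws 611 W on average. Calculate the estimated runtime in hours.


E = 20.3*24.0 = 487.2000 Wh
t = E/P = 487.2000/611 = 0.7974

0.7974 hours


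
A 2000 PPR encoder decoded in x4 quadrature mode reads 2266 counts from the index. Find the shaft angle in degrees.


angle = counts * 360 / (PPR*4) = 2266 * 360 / 8000 = 101.9700

101.9700 degrees


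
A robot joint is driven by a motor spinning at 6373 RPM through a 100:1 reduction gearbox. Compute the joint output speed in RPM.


omega_joint = omega_motor / N = 6373 / 100 = 63.7300

63.7300 RPM


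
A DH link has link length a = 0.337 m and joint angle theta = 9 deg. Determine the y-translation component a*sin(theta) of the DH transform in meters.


a*sin(theta) = 0.337*sin(9 deg) = 0.0527

0.0527 m


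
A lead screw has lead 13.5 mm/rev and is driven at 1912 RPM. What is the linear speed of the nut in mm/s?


v = lead * (RPM/60) = 13.5*1912/60 = 430.2000

430.2000 mm/s


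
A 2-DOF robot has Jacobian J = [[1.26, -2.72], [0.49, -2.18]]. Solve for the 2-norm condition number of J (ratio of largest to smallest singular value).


JJ^T eigenvalues: trace(JJ^T) = 13.9785, det(JJ^T) = det(J)^2 = 1.99939600
s_max^2 = (13.9785 + sqrt(187.40087825))/2 = 13.83397202
s_min^2 = (13.9785 - sqrt(187.40087825))/2 = 0.14452798
kappa = s_max/s_min = sqrt(13.83397202/0.14452798) = 9.7836

9.7836


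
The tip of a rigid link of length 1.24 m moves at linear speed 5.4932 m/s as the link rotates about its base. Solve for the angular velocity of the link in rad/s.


omega = v / L = 5.4932 / 1.24 = 4.4300

4.4300 rad/s


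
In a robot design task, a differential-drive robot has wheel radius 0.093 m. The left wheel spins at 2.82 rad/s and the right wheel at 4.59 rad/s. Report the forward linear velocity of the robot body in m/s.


v = r*(wR + wL)/2 = 0.093*(4.59 + 2.82)/2 = 0.3446

0.3446 m/s


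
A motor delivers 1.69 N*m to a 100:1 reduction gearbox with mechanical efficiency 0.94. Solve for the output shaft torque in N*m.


tau_out = tau_in * N * eta = 1.69 * 100 * 0.94 = 158.8600

158.8600 N*m


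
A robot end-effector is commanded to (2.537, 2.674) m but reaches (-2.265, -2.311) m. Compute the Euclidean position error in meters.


dx = -2.265 - (2.537) = -4.8020, dy = -2.311 - (2.674) = -4.9850
err = sqrt(23.059204 + 24.850225) = 6.9217

6.9217 m


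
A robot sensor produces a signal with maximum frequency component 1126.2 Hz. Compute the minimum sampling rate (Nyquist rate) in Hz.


f_s,min = 2*f_max = 2*1126.2 = 2252.4000

2252.4000 Hz


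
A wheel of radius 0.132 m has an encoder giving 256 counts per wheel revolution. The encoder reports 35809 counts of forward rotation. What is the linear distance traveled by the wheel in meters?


revs = 35809/256 = 139.878906
d = revs * 2*pi*r = 139.878906 * 2*pi*0.132 = 116.0128

116.0128 m


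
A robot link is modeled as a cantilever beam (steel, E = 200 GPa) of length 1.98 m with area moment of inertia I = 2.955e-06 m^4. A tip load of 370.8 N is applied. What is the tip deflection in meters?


delta = F*L^3/(3*E*I) = 370.8*1.98^3/(3*2.000e+11*2.955e-06)
      = 2878.2949536/1773000 = 0.0016

0.0016 m


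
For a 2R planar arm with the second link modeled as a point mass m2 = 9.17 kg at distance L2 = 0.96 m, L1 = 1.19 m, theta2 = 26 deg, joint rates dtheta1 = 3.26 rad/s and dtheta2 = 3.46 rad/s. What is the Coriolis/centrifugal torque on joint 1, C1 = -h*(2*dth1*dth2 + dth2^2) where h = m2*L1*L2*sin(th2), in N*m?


h = m2*L1*L2*sin(th2) = 9.17*1.19*0.96*sin(26 deg) = 4.592292
C1 = -h*(2*3.26*3.46 + 3.46^2) = -4.592292*34.5308 = -158.5755

-158.5755 N*m


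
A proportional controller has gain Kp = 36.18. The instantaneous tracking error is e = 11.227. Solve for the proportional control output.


u_P = Kp * e = 36.18 * 11.227 = 406.1929

406.1929


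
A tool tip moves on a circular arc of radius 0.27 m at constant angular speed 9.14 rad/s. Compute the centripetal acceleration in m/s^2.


a_c = omega^2 * r = 9.14^2 * 0.27 = 22.5557

22.5557 m/s^2


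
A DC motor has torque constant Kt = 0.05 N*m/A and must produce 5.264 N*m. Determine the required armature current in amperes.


I = tau / Kt = 5.264/0.05 = 105.2800

105.2800 A


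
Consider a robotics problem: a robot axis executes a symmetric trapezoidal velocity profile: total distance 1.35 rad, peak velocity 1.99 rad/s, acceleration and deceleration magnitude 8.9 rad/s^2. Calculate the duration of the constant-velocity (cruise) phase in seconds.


t_acc = v/a = 0.223596 s, d_acc = v^2/(2a) = 0.222478 rad each
d_cruise = 1.35 - 2*0.222478 = 0.905044 rad
t_cruise = d_cruise/v = 0.905044/1.99 = 0.4548

0.4548 s


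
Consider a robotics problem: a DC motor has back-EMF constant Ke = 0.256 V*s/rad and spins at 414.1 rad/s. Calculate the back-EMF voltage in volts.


V_emf = Ke * omega = 0.256*414.1 = 106.0096

106.0096 V


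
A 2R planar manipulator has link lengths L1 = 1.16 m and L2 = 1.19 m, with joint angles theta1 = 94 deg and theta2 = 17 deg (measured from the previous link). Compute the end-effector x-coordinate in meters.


x = L1*cos(th1) + L2*cos(th1+th2) = 1.16*cos(94 deg) + 1.19*cos(111 deg) = -0.5074

-0.5074 m


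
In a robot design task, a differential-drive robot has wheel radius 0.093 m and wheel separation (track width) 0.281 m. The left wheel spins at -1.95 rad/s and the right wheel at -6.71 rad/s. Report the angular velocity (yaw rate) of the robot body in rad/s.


omega = r*(wR - wL)/L = 0.093*(-6.71 - (-1.95))/0.281 = -1.5754

-1.5754 rad/s


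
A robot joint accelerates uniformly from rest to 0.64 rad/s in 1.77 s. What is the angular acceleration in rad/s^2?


alpha = delta_omega / t = 0.64 / 1.77 = 0.3616

0.3616 rad/s^2


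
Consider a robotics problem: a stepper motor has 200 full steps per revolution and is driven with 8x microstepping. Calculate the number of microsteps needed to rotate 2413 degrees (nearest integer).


step_size = 360/(200*8) = 360/1600 = 0.225000 deg
n = 2413/(360/1600) = 2413*1600/360 = 10724.4444 -> 10724

10724 steps


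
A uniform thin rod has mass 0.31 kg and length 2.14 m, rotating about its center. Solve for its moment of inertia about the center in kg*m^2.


I = (1/12)*m*L^2 = (1/12)*0.31*2.14^2 = 0.1183

0.1183 kg*m^2


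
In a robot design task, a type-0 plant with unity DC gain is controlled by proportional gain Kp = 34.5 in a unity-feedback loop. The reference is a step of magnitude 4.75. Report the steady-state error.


e_ss = R/(1 + Kp) = 4.75/(1 + 34.5) = 4.75/35.5000 = 0.1338

0.1338


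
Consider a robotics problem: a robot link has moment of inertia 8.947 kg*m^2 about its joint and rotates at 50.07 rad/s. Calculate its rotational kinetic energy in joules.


KE = (1/2)*I*omega^2 = 0.5*8.947*50.07^2 = 11215.0864

11215.0864 J


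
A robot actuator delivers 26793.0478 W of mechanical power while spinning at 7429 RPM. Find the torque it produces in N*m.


omega = 7429 * 2*pi/60 = 777.963061 rad/s
tau = P / omega = 26793.0478 / 777.963061 = 34.4400

34.4400 N*m


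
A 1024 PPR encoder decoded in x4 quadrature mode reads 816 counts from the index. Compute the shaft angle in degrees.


angle = counts * 360 / (PPR*4) = 816 * 360 / 4096 = 71.7188

71.7188 degrees


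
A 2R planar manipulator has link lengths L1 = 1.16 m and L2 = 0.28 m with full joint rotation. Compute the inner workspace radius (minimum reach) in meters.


r_min = |L1 - L2| = |1.16 - 0.28| = 0.8800

0.8800 m


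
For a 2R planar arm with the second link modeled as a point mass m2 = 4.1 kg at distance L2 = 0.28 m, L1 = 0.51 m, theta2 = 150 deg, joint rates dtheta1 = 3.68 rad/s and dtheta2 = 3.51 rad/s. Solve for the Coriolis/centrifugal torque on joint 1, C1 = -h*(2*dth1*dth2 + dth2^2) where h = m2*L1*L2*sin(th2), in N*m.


h = m2*L1*L2*sin(th2) = 4.1*0.51*0.28*sin(150 deg) = 0.292740
C1 = -h*(2*3.68*3.51 + 3.51^2) = -0.292740*38.1537 = -11.1691

-11.1691 N*m


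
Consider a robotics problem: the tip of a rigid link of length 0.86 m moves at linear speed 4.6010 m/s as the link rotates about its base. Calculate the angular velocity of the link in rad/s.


omega = v / L = 4.6010 / 0.86 = 5.3500

5.3500 rad/s


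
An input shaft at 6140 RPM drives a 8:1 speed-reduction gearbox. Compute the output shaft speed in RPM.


omega_out = omega_in / N = 6140 / 8 = 767.5000

767.5000 RPM


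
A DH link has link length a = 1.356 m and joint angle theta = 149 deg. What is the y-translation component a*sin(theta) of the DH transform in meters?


a*sin(theta) = 1.356*sin(149 deg) = 0.6984

0.6984 m


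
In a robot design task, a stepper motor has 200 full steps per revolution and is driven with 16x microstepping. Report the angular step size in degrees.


step = 360/(200*16) = 360/3200 = 0.1125

0.1125 degrees


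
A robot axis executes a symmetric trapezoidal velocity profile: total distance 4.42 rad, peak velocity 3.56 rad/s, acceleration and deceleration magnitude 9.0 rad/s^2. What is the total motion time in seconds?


t_acc = v/a = 3.56/9.0 = 0.395556 s
d_acc = v^2/(2a) = 0.704089 rad (each ramp)
d_cruise = 4.42 - 2*0.704089 = 3.011822 rad
t_cruise = 3.011822/3.56 = 0.846017 s
t_total = 2*0.395556 + 0.846017 = 1.6371

1.6371 s


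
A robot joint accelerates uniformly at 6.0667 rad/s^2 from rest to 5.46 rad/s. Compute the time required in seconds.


t = delta_omega / alpha = 5.46 / 6.0667 = 0.9000

0.9000 s


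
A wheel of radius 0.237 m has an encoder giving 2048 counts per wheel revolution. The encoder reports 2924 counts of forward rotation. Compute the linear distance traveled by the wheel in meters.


revs = 2924/2048 = 1.427734
d = revs * 2*pi*r = 1.427734 * 2*pi*0.237 = 2.1261

2.1261 m


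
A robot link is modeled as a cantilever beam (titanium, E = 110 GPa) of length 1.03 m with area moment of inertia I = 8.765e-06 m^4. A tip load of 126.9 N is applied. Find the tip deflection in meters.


delta = F*L^3/(3*E*I) = 126.9*1.03^3/(3*1.100e+11*8.765e-06)
      = 138.6670563/2892450 = 4.7941e-05

4.7941e-05 m


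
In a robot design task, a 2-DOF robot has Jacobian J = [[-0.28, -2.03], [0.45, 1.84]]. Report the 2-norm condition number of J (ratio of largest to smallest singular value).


JJ^T eigenvalues: trace(JJ^T) = 7.7874, det(JJ^T) = det(J)^2 = 0.15864289
s_max^2 = (7.7874 + sqrt(60.00902720))/2 = 7.76697469
s_min^2 = (7.7874 - sqrt(60.00902720))/2 = 0.02042531
kappa = s_max/s_min = sqrt(7.76697469/0.02042531) = 19.5003

19.5003


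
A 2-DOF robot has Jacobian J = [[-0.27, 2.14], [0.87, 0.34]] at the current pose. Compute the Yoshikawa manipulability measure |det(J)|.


det(J) = -0.27*0.34 - (2.14)*(0.87) = -1.9536
|det(J)| = 1.9536

1.9536


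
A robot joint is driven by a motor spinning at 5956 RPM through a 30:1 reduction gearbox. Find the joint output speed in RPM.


omega_joint = omega_motor / N = 5956 / 30 = 198.5333

198.5333 RPM


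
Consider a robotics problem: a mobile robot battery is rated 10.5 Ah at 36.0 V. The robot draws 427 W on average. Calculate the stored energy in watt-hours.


E = capacity * V = 10.5*36.0 = 378.0000

378.0000 Wh


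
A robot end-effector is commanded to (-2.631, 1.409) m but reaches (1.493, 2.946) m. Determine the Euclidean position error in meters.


dx = 1.493 - (-2.631) = 4.1240, dy = 2.946 - (1.409) = 1.5370
err = sqrt(17.007376 + 2.362369) = 4.4011

4.4011 m


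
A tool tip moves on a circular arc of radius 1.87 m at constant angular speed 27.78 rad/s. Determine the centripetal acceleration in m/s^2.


a_c = omega^2 * r = 27.78^2 * 1.87 = 1443.1321

1443.1321 m/s^2


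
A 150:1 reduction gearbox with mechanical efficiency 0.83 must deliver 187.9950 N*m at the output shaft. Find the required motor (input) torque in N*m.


tau_in = tau_out / (N * eta) = 187.9950 / (150 * 0.83) = 1.5100

1.5100 N*m


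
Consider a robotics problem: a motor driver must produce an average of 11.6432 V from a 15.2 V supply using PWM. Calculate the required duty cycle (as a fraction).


D = V_avg/V_supply = 11.6432/15.2 = 0.7660

0.7660


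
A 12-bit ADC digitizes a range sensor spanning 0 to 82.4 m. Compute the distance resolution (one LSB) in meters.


res = range / 2^n = 82.4/2^12 = 82.4/4096 = 0.0201

0.0201 m


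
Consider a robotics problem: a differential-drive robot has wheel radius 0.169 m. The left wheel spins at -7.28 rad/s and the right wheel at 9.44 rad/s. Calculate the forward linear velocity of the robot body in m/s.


v = r*(wR + wL)/2 = 0.169*(9.44 + -7.28)/2 = 0.1825

0.1825 m/s


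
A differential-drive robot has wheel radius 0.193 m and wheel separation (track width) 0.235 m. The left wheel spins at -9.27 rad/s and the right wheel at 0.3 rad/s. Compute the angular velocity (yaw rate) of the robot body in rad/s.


omega = r*(wR - wL)/L = 0.193*(0.3 - (-9.27))/0.235 = 7.8596

7.8596 rad/s


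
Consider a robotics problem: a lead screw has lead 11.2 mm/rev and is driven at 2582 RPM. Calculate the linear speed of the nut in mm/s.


v = lead * (RPM/60) = 11.2*2582/60 = 481.9733

481.9733 mm/s


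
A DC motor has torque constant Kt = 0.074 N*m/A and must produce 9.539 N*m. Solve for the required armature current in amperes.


I = tau / Kt = 9.539/0.074 = 128.9054

128.9054 A


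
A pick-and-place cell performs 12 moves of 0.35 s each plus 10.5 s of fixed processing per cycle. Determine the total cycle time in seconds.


T = 12*0.35 + 10.5 = 14.7000

14.7000 s


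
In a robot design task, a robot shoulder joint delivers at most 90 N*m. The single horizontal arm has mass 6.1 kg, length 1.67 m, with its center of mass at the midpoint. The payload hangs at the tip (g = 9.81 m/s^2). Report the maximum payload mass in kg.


tau_arm = m_arm*g*(L/2) = 6.1*9.81*1.67/2 = 49.9672 N*m
tau_payload = tau_max - tau_arm = 90 - 49.9672 = 40.0328
m_payload = tau_payload / (g*L) = 40.0328 / (9.81*1.67) = 2.4436

2.4436 kg


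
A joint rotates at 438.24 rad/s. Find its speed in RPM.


RPM = 438.24 * 60/(2*pi) = 4184.8837

4184.8837 RPM


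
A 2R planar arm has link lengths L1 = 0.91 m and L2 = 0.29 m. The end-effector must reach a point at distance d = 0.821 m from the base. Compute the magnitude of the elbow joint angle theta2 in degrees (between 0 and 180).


cos(th2) = (d^2 - L1^2 - L2^2)/(2*L1*L2) = (0.821^2 - 0.91^2 - 0.29^2)/(2*0.91*0.29) = -0.45122963
th2 = acos(-0.45122963) = 116.8226 deg

116.8226 degrees


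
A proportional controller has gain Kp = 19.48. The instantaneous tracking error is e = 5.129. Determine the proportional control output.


u_P = Kp * e = 19.48 * 5.129 = 99.9129

99.9129


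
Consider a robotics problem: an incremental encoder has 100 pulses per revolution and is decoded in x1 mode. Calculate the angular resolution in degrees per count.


resolution = 360 / (PPR * 1) = 360 / 100 = 3.6000

3.6000 degrees


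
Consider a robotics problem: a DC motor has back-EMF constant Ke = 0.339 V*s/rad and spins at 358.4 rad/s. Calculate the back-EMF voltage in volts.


V_emf = Ke * omega = 0.339*358.4 = 121.4976

121.4976 V


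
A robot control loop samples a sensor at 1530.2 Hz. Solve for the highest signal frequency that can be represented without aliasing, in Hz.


f_max = f_s/2 = 1530.2/2 = 765.1000

765.1000 Hz


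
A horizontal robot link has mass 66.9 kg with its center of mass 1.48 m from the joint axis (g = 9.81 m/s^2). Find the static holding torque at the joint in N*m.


tau = m*g*L = 66.9 * 9.81 * 1.48 = 971.3077

971.3077 N*m


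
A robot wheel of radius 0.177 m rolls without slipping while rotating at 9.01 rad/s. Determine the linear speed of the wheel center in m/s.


v = omega * r = 9.01 * 0.177 = 1.5948

1.5948 m/s
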